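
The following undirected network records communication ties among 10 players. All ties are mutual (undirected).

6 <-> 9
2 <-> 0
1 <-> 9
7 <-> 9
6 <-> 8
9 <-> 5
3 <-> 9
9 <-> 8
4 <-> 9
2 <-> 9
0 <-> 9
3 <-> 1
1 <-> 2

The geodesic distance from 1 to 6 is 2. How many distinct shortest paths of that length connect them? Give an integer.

1

The shortest distance is 2, and the only length-2 path is 1–9–6. So there is exactly 1 shortest path.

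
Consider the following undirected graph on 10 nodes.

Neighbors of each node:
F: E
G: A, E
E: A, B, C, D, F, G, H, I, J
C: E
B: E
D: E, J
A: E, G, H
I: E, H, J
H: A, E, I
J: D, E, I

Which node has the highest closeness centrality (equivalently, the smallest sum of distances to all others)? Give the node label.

E

Farness (sum of distances to all others) for each node — A:15, B:17, C:17, D:16, E:9, F:17, G:16, H:15, I:15, J:15.
The smallest farness is 9, for E, so E has the highest closeness.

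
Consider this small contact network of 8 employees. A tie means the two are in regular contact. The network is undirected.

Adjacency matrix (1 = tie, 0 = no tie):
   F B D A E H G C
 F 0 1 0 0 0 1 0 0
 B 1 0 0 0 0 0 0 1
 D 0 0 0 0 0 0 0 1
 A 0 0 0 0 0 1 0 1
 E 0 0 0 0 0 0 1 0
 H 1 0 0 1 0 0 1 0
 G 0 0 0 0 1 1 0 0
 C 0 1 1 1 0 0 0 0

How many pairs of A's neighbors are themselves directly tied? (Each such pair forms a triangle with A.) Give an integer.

A's neighbors are C and H, but none of them are tied to each other, so no triangle contains A.

0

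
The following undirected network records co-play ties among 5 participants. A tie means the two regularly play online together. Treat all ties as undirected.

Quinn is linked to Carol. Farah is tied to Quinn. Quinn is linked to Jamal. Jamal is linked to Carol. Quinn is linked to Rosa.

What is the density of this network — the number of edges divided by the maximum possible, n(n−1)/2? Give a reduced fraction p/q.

1/2

There are 5 edges and 5 nodes, so the maximum possible is C(5,2) = 10.
Density = 5/10 = 1/2.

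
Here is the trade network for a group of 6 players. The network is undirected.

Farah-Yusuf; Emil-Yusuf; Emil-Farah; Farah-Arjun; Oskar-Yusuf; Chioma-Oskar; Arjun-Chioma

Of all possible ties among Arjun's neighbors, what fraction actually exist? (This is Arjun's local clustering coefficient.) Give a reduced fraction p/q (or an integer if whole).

Arjun's neighbors: Chioma and Farah (k = 2).
Possible neighbor pairs: C(2,2) = 1. Edges among them: none → e = 0.
Clustering(Arjun) = 0/1.

0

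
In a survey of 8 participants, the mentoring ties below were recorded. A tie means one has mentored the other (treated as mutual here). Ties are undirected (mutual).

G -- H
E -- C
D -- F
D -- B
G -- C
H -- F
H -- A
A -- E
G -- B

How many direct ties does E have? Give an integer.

2

E is directly tied to A and C. That is 2 neighbors, so the degree of E is 2.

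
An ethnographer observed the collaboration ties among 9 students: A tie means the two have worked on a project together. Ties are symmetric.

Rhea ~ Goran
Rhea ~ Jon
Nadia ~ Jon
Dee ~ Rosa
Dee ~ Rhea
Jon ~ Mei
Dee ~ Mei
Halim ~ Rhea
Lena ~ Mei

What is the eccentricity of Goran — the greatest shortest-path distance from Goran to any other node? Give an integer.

Distances from Goran: Dee:2, Halim:2, Jon:2, Lena:4, Mei:3, Nadia:3, Rhea:1, Rosa:3.
The largest is 4 (to Lena), so the eccentricity of Goran is 4.

4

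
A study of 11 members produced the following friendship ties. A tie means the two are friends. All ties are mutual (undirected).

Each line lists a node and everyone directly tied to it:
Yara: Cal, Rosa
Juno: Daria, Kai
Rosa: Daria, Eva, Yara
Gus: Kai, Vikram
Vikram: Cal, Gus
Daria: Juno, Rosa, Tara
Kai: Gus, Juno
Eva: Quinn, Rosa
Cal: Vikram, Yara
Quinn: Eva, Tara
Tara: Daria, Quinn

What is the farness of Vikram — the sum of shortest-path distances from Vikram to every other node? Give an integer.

Distances from Vikram: Cal:1, Daria:4, Eva:4, Gus:1, Juno:3, Kai:2, Quinn:5, Rosa:3, Tara:5, Yara:2.
Sum = 1 + 4 + 4 + 1 + 3 + 2 + 5 + 3 + 5 + 2 = 30.

30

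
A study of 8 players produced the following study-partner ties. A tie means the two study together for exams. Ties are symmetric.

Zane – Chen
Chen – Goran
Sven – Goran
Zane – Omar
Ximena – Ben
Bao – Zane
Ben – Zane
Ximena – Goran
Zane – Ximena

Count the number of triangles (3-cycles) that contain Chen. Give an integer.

Chen's neighbors are Goran and Zane, but none of them are tied to each other, so no triangle contains Chen.

0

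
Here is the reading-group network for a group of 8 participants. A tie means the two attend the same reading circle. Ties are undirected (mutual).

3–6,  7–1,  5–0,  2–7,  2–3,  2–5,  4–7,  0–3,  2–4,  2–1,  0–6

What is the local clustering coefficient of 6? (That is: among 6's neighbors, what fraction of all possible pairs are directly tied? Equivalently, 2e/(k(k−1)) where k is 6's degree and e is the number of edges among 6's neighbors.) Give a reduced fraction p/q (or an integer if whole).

1

6's neighbors: 0 and 3 (k = 2).
Possible neighbor pairs: C(2,2) = 1. Edges among them: 0–3 → e = 1.
Clustering(6) = 1/1.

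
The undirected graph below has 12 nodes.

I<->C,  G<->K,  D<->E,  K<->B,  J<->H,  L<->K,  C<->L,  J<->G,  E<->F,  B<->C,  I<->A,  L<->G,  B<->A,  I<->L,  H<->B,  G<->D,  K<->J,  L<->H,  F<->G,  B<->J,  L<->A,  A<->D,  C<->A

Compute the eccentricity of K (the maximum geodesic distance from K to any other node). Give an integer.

3

Distances from K: A:2, B:1, C:2, D:2, E:3, F:2, G:1, H:2, I:2, J:1, L:1.
The largest is 3 (to E), so the eccentricity of K is 3.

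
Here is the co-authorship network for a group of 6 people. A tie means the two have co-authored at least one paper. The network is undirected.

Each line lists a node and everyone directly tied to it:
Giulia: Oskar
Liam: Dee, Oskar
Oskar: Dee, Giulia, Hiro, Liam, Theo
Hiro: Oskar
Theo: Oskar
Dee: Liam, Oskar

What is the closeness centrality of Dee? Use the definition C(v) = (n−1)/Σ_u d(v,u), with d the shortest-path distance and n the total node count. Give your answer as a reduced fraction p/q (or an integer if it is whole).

Distances from Dee: Giulia:2, Hiro:2, Liam:1, Oskar:1, Theo:2. Sum = 8.
n = 6, so closeness = 5/8.

5/8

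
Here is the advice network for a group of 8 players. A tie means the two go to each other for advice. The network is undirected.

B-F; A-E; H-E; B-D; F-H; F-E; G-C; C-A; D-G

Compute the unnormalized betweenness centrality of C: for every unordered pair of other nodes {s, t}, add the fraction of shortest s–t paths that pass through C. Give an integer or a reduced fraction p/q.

7/2

Pairs whose geodesics pass through C — D–A: 1; G–A: 1; G–E: 1; G–H: 1/2.
All other pairs contribute 0.
Summing the contributions gives betweenness(C) = 7/2.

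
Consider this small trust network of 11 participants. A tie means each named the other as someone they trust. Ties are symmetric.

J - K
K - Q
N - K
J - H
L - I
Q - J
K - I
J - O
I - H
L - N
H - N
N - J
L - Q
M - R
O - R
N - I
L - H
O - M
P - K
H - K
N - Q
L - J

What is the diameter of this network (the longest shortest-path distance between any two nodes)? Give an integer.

Eccentricity of each node (its greatest distance to any other): H:3, I:4, J:2, K:3, L:3, M:4, N:3, O:3, P:4, Q:3, R:4.
The maximum eccentricity is 4, realized for instance by the pair I–R via I – K – J – O – R. So the diameter is 4.

4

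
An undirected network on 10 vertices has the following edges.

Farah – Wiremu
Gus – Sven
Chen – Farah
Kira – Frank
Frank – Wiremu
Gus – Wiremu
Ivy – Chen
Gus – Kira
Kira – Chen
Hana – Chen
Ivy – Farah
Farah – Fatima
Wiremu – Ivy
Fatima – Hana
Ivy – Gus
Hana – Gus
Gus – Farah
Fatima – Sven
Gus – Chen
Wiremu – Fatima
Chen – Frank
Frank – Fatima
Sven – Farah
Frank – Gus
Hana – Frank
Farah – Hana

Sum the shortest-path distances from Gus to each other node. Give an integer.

10

Distances from Gus: Chen:1, Farah:1, Fatima:2, Frank:1, Hana:1, Ivy:1, Kira:1, Sven:1, Wiremu:1.
Sum = 1 + 1 + 2 + 1 + 1 + 1 + 1 + 1 + 1 = 10.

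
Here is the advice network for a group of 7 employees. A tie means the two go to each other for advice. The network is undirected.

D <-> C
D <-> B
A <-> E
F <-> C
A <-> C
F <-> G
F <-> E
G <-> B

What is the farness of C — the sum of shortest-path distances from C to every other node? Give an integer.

Distances from C: A:1, B:2, D:1, E:2, F:1, G:2.
Sum = 1 + 2 + 1 + 2 + 1 + 2 = 9.

9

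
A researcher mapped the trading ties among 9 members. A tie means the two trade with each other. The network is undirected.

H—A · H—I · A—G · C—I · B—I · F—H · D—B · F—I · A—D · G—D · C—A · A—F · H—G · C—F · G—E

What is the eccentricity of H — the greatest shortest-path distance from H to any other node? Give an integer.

2

Distances from H: A:1, B:2, C:2, D:2, E:2, F:1, G:1, I:1.
The largest is 2 (to D, C, E, and B), so the eccentricity of H is 2.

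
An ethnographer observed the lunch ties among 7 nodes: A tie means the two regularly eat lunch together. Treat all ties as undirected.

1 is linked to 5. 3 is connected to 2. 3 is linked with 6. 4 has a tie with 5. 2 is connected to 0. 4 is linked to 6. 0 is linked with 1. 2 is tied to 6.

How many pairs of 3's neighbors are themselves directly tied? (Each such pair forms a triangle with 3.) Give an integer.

3's neighbors: 2 and 6.
Neighbor pairs that are themselves tied: 3–2–6. Each forms one triangle with 3, for 1 in total.

1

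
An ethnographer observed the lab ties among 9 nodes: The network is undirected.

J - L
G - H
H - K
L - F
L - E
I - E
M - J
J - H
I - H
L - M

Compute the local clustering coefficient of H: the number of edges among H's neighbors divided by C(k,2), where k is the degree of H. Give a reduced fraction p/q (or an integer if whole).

H's neighbors: G, I, J, and K (k = 4).
Possible neighbor pairs: C(4,2) = 6. Edges among them: none → e = 0.
Clustering(H) = 0/6 = 0.

0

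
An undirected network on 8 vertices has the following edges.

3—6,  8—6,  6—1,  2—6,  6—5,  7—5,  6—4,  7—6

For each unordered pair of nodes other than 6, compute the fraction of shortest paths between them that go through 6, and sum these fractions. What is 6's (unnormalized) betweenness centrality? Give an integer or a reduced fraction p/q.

Pairs whose geodesics pass through 6 — 2–3: 1; 2–7: 1; 2–4: 1; 2–5: 1; 2–8: 1; 2–1: 1; 3–7: 1; 3–4: 1; 3–5: 1; 3–8: 1; 3–1: 1; 7–4: 1; 7–8: 1; 7–1: 1 … (+6 more pairs).
All other pairs contribute 0.
Summing the contributions gives betweenness(6) = 20.

20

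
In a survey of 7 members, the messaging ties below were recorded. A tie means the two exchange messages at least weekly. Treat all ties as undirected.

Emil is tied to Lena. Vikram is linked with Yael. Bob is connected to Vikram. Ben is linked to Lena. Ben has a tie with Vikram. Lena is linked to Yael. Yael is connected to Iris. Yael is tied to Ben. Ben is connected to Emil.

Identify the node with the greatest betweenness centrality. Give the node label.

Yael

Unnormalized betweenness of each node: Ben:4, Bob:0, Emil:0, Iris:0, Lena:1, Vikram:5, Yael:6.
Yael has the largest value, 6, making it the main broker — the node through which the most shortest paths run.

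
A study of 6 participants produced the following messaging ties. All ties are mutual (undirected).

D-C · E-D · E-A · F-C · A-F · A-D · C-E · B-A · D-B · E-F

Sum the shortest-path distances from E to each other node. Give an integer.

Distances from E: A:1, B:2, C:1, D:1, F:1.
Sum = 1 + 2 + 1 + 1 + 1 = 6.

6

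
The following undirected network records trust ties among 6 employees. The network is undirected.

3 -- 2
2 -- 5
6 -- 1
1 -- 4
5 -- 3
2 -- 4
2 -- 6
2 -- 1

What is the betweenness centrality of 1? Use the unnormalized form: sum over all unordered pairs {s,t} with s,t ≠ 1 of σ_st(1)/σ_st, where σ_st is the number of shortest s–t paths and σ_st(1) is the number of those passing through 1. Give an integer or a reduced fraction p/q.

1/2

Pairs whose geodesics pass through 1 — 6–4: 1/2.
All other pairs contribute 0.
Summing the contributions gives betweenness(1) = 1/2.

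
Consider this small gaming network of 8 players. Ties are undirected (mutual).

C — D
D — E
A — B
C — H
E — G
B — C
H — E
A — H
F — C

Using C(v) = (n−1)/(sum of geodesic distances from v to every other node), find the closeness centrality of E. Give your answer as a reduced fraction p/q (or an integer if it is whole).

7/13

Distances from E: A:2, B:3, C:2, D:1, F:3, G:1, H:1. Sum = 13.
n = 8, so closeness = 7/13.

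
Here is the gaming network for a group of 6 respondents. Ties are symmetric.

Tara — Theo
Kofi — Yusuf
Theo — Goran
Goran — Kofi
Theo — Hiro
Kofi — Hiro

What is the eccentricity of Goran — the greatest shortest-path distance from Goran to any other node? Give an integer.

Distances from Goran: Hiro:2, Kofi:1, Tara:2, Theo:1, Yusuf:2.
The largest is 2 (to Tara, Hiro, and Yusuf), so the eccentricity of Goran is 2.

2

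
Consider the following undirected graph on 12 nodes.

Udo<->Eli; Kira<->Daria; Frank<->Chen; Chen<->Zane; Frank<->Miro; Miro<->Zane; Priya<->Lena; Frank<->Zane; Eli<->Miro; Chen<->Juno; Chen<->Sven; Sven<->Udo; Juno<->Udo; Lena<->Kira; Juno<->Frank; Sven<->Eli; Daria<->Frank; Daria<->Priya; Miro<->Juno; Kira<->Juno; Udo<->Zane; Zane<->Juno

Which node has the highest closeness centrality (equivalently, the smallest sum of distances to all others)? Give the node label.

Juno

Farness (sum of distances to all others) for each node — Chen:20, Daria:22, Eli:25, Frank:18, Juno:17, Kira:21, Lena:29, Miro:20, Priya:30, Sven:25, Udo:22, Zane:19.
The smallest farness is 17, for Juno, so Juno has the highest closeness.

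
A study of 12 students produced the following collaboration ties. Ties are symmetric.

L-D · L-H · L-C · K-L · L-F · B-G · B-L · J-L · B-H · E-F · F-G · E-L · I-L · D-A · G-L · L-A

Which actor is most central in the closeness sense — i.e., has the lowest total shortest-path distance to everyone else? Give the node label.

L

Farness (sum of distances to all others) for each node — A:20, B:19, C:21, D:20, E:20, F:19, G:19, H:20, I:21, J:21, K:21, L:11.
The smallest farness is 11, for L, so L has the highest closeness.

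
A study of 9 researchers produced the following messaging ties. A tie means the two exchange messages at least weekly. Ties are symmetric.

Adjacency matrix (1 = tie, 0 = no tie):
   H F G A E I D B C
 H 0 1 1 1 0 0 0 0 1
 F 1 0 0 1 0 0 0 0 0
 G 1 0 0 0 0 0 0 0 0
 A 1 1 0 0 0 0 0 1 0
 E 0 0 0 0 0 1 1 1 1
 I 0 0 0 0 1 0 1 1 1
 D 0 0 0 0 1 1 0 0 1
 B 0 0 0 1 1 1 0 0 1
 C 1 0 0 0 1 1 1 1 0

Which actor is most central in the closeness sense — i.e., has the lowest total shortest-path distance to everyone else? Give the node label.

C

Farness (sum of distances to all others) for each node — A:14, B:13, C:11, D:16, E:14, F:17, G:19, H:12, I:14.
The smallest farness is 11, for C, so C has the highest closeness.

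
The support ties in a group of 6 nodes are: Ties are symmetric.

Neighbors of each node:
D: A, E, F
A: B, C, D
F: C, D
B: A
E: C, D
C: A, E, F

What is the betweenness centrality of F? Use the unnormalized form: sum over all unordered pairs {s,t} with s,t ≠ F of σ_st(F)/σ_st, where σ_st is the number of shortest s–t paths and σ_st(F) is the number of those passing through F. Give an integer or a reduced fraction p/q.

Pairs whose geodesics pass through F — C–D: 1/3.
All other pairs contribute 0.
Summing the contributions gives betweenness(F) = 1/3.

1/3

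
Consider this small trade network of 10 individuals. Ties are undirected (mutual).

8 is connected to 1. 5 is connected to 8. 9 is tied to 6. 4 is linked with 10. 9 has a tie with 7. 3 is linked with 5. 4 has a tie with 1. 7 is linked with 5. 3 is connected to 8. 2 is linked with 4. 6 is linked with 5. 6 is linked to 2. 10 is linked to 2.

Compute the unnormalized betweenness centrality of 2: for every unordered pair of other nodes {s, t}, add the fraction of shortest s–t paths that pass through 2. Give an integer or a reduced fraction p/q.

17/2

Pairs whose geodesics pass through 2 — 3–10: 1/2; 5–10: 1; 5–4: 1/2; 7–10: 2/2; 7–4: 2/3; 9–10: 1; 9–4: 1; 9–1: 1/3; 6–10: 1; 6–4: 1; 6–1: 1/2.
All other pairs contribute 0.
Summing the contributions gives betweenness(2) = 17/2.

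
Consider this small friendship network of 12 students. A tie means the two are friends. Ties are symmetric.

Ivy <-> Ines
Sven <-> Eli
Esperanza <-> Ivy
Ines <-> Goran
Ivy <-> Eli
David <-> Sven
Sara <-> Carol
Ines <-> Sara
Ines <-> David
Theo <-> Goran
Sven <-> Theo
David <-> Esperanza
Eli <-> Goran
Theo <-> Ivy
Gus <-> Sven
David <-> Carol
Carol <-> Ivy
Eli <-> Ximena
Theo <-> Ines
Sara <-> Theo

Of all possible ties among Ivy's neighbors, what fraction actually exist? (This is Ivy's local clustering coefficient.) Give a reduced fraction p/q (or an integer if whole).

Ivy's neighbors: Carol, Eli, Esperanza, Ines, and Theo (k = 5).
Possible neighbor pairs: C(5,2) = 10. Edges among them: Ines–Theo → e = 1.
Clustering(Ivy) = 1/10.

1/10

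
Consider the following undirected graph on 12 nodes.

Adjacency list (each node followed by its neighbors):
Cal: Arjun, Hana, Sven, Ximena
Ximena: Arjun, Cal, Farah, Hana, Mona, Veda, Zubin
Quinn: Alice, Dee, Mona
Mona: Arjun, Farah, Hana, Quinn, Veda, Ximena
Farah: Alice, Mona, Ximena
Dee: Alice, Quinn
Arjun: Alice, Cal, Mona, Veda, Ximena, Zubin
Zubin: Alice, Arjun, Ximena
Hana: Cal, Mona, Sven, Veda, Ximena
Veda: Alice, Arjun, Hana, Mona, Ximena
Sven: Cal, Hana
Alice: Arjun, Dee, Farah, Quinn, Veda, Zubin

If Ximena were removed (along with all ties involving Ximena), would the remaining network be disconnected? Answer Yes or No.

No

Even without Ximena, every remaining node can still reach every other (the residual graph is connected), so Ximena is not a cut vertex.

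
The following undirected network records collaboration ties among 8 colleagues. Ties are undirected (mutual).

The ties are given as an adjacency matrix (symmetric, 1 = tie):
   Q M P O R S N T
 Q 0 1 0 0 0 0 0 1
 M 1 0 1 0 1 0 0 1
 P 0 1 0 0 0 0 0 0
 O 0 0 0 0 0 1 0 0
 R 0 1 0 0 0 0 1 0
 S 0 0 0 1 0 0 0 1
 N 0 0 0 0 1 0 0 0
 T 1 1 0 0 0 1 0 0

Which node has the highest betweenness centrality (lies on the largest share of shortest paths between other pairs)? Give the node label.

Unnormalized betweenness of each node: M:14, N:0, O:0, P:0, Q:0, R:6, S:6, T:10.
M has the largest value, 14, making it the main broker — the node through which the most shortest paths run.

M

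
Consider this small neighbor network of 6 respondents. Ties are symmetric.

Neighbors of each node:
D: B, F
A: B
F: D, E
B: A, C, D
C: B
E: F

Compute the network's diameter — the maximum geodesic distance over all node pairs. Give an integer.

4

Eccentricity of each node (its greatest distance to any other): A:4, B:3, C:4, D:2, E:4, F:3.
The maximum eccentricity is 4, realized for instance by the pair E–A via E – F – D – B – A. So the diameter is 4.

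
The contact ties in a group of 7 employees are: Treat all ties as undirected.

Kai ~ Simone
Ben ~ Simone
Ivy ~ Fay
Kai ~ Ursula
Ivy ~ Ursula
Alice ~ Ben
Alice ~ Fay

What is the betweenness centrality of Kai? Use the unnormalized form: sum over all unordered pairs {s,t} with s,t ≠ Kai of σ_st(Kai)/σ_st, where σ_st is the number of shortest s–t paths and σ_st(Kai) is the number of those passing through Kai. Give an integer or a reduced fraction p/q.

Pairs whose geodesics pass through Kai — Simone–Ivy: 1; Simone–Ursula: 1; Ben–Ursula: 1.
All other pairs contribute 0.
Summing the contributions gives betweenness(Kai) = 3.

3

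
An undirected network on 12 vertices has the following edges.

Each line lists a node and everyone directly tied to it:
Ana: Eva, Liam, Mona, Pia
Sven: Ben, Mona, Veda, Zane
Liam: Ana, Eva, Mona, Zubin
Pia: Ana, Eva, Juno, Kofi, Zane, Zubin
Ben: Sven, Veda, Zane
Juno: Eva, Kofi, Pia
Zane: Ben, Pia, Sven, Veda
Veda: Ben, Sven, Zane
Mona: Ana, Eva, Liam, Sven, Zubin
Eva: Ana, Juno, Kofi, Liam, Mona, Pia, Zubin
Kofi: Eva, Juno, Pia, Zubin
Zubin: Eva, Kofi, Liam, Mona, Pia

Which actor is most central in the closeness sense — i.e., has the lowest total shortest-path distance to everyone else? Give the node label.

Pia

Farness (sum of distances to all others) for each node — Ana:20, Ben:25, Eva:17, Juno:22, Kofi:21, Liam:21, Mona:17, Pia:16, Sven:20, Veda:25, Zane:19, Zubin:19.
The smallest farness is 16, for Pia, so Pia has the highest closeness.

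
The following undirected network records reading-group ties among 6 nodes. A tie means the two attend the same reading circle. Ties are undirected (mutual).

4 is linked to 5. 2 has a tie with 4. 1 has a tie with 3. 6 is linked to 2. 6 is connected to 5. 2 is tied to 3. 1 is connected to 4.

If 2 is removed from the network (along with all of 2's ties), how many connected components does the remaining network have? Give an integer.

2's neighbors (3, 4, and 6) remain reachable from one another through other ties, so the rest of the network stays in one piece.

1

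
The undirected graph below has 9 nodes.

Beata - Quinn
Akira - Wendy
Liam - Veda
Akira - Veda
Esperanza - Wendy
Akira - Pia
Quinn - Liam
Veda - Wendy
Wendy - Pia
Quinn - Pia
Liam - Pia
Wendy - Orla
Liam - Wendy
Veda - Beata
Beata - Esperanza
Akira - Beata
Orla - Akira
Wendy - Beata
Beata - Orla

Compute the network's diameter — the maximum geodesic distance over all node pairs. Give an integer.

Eccentricity of each node (its greatest distance to any other): Akira:2, Beata:2, Esperanza:2, Liam:2, Orla:2, Pia:2, Quinn:2, Veda:2, Wendy:2.
The maximum eccentricity is 2, realized for instance by the pair Quinn–Akira via Quinn – Beata – Akira. So the diameter is 2.

2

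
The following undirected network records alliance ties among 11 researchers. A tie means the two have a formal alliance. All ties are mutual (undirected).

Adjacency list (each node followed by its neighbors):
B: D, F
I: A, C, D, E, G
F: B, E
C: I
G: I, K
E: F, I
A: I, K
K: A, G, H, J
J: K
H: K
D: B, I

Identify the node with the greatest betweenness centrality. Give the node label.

I

Unnormalized betweenness of each node: A:9, B:1, C:0, D:7, E:7, F:1, G:9, H:0, I:61/2, J:0, K:35/2.
I has the largest value, 61/2, making it the main broker — the node through which the most shortest paths run.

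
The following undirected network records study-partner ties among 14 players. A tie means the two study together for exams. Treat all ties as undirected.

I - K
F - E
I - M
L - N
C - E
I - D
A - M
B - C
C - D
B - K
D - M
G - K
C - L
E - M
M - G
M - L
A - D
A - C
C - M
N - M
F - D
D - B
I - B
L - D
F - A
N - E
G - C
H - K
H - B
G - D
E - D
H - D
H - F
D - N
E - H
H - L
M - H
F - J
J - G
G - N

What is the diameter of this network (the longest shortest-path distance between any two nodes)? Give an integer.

3

Eccentricity of each node (its greatest distance to any other): A:3, B:3, C:2, D:2, E:2, F:2, G:2, H:2, I:3, J:3, K:3, L:3, M:2, N:2.
The maximum eccentricity is 3, realized for instance by the pair J–I via J – G – D – I. So the diameter is 3.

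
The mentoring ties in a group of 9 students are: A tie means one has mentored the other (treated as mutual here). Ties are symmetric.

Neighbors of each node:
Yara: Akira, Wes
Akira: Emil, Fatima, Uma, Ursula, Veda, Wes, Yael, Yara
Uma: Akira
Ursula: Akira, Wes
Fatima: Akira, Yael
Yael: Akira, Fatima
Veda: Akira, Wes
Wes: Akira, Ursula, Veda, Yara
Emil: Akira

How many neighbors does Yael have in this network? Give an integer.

Yael is directly tied to Akira and Fatima. That is 2 neighbors, so the degree of Yael is 2.

2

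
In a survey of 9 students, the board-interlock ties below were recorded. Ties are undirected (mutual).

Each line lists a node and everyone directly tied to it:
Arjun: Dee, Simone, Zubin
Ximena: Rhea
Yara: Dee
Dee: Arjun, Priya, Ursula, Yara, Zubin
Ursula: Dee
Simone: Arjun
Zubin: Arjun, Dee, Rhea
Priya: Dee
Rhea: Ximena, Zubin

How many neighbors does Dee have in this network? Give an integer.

Dee is directly tied to Arjun, Priya, Ursula, Yara, and Zubin. That is 5 neighbors, so the degree of Dee is 5.

5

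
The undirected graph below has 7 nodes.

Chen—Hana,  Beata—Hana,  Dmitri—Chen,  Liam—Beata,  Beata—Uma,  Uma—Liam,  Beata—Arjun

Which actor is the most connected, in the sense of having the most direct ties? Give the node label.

Beata

Degrees — Arjun:1, Beata:4, Chen:2, Dmitri:1, Hana:2, Liam:2, Uma:2.
The maximum is 4, attained only by Beata.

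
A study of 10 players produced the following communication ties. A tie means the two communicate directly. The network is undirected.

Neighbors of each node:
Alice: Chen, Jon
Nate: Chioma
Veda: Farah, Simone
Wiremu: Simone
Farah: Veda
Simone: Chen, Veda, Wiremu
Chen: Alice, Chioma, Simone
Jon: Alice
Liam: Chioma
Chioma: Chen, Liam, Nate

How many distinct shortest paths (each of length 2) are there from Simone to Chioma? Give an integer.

The shortest distance is 2, and the only length-2 path is Simone–Chen–Chioma. So there is exactly 1 shortest path.

1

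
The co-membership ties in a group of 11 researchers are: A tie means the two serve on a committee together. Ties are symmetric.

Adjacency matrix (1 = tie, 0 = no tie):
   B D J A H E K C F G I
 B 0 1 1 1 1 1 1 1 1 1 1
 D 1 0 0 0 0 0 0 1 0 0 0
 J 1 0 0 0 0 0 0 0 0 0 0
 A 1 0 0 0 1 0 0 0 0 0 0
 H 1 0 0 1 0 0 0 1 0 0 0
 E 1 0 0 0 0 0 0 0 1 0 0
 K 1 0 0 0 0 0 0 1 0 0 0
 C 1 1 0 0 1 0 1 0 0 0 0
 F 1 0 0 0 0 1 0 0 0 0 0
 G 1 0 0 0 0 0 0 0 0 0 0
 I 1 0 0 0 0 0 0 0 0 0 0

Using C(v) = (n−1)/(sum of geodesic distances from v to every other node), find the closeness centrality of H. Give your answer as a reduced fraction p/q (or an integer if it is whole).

Distances from H: A:1, B:1, C:1, D:2, E:2, F:2, G:2, I:2, J:2, K:2. Sum = 17.
n = 11, so closeness = 10/17.

10/17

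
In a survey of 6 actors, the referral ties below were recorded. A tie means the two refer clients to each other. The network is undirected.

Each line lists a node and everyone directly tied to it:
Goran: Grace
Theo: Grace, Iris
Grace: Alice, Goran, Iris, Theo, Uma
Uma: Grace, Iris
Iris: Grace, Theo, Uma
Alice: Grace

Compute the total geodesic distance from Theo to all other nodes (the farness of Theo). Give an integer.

8

Distances from Theo: Alice:2, Goran:2, Grace:1, Iris:1, Uma:2.
Sum = 2 + 2 + 1 + 1 + 2 = 8.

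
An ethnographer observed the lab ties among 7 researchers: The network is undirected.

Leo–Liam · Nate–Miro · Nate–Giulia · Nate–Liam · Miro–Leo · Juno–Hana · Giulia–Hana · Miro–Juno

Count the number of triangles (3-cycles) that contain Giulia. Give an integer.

Giulia's neighbors are Hana and Nate, but none of them are tied to each other, so no triangle contains Giulia.

0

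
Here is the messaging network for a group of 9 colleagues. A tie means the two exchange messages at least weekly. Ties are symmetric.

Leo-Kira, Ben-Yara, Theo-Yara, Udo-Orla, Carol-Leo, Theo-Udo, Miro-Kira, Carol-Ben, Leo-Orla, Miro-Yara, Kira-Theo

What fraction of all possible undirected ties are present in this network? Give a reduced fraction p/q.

11/36

There are 11 edges and 9 nodes, so the maximum possible is C(9,2) = 36.
Density = 11/36.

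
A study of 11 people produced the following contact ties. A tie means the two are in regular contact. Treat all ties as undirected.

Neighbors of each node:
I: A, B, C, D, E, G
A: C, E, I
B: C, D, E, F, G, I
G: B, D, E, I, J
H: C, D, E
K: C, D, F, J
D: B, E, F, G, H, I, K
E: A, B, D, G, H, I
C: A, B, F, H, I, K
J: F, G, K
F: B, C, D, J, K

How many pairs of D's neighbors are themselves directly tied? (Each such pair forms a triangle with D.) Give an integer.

9

D's neighbors: B, E, F, G, H, I, and K.
Neighbor pairs that are themselves tied: D–B–E; D–B–F; D–B–G; D–B–I; D–E–G; D–E–H; D–E–I; D–F–K; D–G–I. Each forms one triangle with D, for 9 in total.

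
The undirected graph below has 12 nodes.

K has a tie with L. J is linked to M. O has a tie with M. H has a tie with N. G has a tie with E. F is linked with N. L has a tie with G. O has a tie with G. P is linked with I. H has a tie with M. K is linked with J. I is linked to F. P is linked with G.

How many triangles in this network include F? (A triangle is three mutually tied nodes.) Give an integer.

0

F's neighbors are I and N, but none of them are tied to each other, so no triangle contains F.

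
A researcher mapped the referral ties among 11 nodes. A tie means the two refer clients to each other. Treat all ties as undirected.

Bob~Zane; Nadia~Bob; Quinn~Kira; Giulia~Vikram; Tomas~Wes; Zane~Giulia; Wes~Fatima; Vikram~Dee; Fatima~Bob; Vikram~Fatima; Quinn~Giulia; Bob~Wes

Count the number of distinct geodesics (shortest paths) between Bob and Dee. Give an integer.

The shortest distance is 3, and the only length-3 path is Bob–Fatima–Vikram–Dee. So there is exactly 1 shortest path.

1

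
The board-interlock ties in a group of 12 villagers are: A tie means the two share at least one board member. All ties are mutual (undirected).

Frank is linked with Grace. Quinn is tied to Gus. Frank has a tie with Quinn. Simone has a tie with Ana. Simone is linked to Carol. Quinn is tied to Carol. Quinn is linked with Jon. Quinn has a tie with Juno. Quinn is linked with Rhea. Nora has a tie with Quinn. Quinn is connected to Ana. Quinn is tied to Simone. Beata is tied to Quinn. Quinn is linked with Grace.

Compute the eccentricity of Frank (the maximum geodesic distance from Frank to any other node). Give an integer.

Distances from Frank: Ana:2, Beata:2, Carol:2, Grace:1, Gus:2, Jon:2, Juno:2, Nora:2, Quinn:1, Rhea:2, Simone:2.
The largest is 2 (to Ana, Juno, Jon, Gus, Beata, Carol, Nora, Rhea, and Simone), so the eccentricity of Frank is 2.

2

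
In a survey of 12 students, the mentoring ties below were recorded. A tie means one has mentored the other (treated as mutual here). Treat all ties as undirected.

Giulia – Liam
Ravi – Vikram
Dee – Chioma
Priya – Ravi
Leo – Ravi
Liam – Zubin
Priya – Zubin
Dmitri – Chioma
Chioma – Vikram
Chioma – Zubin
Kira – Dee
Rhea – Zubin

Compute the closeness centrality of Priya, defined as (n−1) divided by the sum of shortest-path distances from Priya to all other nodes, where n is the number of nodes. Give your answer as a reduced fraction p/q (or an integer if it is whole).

11/25

Distances from Priya: Chioma:2, Dee:3, Dmitri:3, Giulia:3, Kira:4, Leo:2, Liam:2, Ravi:1, Rhea:2, Vikram:2, Zubin:1. Sum = 25.
n = 12, so closeness = 11/25.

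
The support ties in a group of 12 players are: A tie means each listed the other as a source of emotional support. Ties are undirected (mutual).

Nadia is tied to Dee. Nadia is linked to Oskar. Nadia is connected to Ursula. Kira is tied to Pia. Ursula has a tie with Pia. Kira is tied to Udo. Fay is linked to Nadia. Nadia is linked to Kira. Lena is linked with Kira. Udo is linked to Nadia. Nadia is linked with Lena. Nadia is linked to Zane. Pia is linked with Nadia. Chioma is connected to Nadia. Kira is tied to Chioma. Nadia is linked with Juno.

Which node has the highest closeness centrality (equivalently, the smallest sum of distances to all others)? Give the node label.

Farness (sum of distances to all others) for each node — Chioma:20, Dee:21, Fay:21, Juno:21, Kira:17, Lena:20, Nadia:11, Oskar:21, Pia:19, Udo:20, Ursula:20, Zane:21.
The smallest farness is 11, for Nadia, so Nadia has the highest closeness.

Nadia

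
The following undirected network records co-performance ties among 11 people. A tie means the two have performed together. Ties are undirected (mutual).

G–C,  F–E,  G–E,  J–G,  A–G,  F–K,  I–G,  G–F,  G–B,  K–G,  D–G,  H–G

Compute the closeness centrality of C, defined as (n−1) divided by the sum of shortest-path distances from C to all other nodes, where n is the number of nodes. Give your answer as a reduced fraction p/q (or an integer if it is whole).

Distances from C: A:2, B:2, D:2, E:2, F:2, G:1, H:2, I:2, J:2, K:2. Sum = 19.
n = 11, so closeness = 10/19.

10/19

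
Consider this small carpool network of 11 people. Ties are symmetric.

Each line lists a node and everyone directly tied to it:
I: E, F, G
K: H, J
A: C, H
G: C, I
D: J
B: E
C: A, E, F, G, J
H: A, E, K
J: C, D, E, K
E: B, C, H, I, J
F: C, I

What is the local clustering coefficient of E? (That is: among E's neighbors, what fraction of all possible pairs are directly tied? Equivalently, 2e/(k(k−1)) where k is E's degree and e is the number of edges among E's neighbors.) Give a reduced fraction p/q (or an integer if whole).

E's neighbors: B, C, H, I, and J (k = 5).
Possible neighbor pairs: C(5,2) = 10. Edges among them: C–J → e = 1.
Clustering(E) = 1/10.

1/10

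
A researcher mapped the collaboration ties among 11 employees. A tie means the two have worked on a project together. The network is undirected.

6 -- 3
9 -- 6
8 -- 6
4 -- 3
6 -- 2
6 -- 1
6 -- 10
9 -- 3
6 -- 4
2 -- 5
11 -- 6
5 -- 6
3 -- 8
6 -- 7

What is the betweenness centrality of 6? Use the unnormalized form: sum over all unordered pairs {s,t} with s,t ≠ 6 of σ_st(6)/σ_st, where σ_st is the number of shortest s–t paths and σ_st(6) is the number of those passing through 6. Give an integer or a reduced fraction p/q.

Pairs whose geodesics pass through 6 — 9–11: 1; 9–8: 1/2; 9–1: 1; 9–4: 1/2; 9–10: 1; 9–5: 1; 9–7: 1; 9–2: 1; 11–8: 1; 11–1: 1; 11–4: 1; 11–10: 1; 11–5: 1; 11–3: 1 … (+27 more pairs).
All other pairs contribute 0.
Summing the contributions gives betweenness(6) = 79/2.

79/2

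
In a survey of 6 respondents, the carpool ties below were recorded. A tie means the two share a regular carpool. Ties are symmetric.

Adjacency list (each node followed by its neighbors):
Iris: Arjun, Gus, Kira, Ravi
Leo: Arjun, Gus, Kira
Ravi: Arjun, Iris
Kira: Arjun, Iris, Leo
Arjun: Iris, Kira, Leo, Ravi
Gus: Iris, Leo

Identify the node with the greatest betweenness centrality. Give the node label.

Iris

Unnormalized betweenness of each node: Arjun:11/6, Gus:1/3, Iris:5/2, Kira:1/3, Leo:1, Ravi:0.
Iris has the largest value, 5/2, making it the main broker — the node through which the most shortest paths run.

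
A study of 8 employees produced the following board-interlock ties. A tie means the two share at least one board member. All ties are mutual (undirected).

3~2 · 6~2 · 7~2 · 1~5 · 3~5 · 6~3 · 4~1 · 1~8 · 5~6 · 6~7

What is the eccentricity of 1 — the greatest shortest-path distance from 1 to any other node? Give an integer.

3

Distances from 1: 2:3, 3:2, 4:1, 5:1, 6:2, 7:3, 8:1.
The largest is 3 (to 7 and 2), so the eccentricity of 1 is 3.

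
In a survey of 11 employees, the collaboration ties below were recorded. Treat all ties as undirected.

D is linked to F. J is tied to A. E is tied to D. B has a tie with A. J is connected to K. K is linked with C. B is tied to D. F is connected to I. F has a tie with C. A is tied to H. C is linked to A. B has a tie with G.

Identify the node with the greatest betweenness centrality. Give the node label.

A

Unnormalized betweenness of each node: A:37/2, B:15, C:12, D:13, E:0, F:13, G:0, H:0, I:0, J:2, K:3/2.
A has the largest value, 37/2, making it the main broker — the node through which the most shortest paths run.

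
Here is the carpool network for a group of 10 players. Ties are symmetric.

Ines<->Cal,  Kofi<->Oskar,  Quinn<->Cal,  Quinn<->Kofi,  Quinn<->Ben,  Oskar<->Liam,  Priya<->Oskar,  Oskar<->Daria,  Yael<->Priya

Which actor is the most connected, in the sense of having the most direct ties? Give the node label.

Oskar

Degrees — Ben:1, Cal:2, Daria:1, Ines:1, Kofi:2, Liam:1, Oskar:4, Priya:2, Quinn:3, Yael:1.
The maximum is 4, attained only by Oskar.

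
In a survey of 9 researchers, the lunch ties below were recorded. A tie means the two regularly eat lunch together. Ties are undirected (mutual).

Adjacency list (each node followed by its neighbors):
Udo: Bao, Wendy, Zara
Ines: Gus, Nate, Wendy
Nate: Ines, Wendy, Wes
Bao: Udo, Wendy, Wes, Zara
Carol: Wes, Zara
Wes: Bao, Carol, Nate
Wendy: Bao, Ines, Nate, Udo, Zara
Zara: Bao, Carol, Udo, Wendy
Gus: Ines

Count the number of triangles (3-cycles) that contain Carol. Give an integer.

0

Carol's neighbors are Wes and Zara, but none of them are tied to each other, so no triangle contains Carol.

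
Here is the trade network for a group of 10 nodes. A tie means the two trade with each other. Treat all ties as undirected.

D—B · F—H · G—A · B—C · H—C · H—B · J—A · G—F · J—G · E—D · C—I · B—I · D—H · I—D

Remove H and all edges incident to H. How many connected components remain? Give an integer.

Without H, the remaining ties split the others into: {A, F, G, J}; {B, C, D, E, I}.
That's 2 separate components.

2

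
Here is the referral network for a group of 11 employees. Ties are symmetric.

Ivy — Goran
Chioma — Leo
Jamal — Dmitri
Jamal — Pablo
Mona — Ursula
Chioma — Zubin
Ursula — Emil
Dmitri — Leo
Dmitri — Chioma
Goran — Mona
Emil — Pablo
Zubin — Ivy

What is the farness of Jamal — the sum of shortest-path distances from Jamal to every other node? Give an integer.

27

Distances from Jamal: Chioma:2, Dmitri:1, Emil:2, Goran:5, Ivy:4, Leo:2, Mona:4, Pablo:1, Ursula:3, Zubin:3.
Sum = 2 + 1 + 2 + 5 + 4 + 2 + 4 + 1 + 3 + 3 = 27.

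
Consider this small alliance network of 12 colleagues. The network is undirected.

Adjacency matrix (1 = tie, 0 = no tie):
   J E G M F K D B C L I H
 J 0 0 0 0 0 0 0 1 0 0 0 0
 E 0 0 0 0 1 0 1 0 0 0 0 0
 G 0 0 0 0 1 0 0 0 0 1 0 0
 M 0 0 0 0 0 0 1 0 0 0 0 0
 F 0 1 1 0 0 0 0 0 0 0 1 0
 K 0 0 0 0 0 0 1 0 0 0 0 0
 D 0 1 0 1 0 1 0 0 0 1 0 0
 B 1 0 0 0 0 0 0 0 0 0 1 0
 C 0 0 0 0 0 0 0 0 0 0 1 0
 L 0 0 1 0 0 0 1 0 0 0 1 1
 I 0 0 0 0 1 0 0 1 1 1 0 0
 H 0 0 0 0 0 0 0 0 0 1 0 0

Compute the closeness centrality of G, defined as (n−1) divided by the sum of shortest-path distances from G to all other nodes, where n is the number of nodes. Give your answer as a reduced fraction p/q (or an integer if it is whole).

Distances from G: B:3, C:3, D:2, E:2, F:1, H:2, I:2, J:4, K:3, L:1, M:3. Sum = 26.
n = 12, so closeness = 11/26.

11/26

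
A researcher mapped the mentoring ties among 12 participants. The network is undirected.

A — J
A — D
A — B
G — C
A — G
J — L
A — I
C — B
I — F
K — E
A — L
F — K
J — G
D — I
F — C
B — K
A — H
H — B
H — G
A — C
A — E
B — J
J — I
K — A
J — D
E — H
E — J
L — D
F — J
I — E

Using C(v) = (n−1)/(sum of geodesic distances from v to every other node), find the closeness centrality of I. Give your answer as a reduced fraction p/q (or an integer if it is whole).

11/17

Distances from I: A:1, B:2, C:2, D:1, E:1, F:1, G:2, H:2, J:1, K:2, L:2. Sum = 17.
n = 12, so closeness = 11/17.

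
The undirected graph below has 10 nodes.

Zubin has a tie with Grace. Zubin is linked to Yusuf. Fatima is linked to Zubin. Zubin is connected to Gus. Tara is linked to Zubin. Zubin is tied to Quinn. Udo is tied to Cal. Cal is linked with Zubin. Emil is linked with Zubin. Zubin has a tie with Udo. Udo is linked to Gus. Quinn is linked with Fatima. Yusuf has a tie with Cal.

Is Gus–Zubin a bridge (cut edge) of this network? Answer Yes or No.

No

Even without that edge, Gus still reaches Zubin via Gus – Udo – Zubin, so the network stays connected. Not a bridge.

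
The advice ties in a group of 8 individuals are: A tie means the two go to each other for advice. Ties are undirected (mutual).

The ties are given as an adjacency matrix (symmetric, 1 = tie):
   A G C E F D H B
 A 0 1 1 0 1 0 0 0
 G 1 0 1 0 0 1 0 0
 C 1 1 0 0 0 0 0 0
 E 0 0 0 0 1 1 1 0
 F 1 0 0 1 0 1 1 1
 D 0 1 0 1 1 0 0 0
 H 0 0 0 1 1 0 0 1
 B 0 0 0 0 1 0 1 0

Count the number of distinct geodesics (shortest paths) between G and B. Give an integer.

The shortest distance is 3. The length-3 paths are: G–A–F–B; G–D–F–B.
That gives 2 distinct shortest paths.

2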